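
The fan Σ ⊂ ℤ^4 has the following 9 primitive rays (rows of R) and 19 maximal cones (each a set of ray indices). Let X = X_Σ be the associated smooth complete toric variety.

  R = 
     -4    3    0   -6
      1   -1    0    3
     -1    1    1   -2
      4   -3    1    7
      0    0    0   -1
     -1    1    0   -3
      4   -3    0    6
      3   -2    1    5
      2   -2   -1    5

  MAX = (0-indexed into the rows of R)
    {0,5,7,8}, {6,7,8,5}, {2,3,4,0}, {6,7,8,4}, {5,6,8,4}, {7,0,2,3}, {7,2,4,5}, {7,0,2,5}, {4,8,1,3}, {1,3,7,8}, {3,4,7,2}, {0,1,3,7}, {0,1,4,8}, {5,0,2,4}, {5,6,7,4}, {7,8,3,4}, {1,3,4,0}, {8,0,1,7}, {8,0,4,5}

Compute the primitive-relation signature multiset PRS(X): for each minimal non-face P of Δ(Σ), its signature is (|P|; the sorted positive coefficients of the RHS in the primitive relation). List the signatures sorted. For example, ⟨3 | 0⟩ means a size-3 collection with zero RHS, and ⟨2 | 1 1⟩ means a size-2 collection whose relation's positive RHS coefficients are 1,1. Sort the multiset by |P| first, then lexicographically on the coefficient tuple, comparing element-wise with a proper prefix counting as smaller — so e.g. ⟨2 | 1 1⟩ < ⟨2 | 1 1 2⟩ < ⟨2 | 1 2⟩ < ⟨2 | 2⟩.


Minimal non-faces — 12 found among 9 rays, 19 max cones:

  P={0,6}:  v_{0} + v_{6} = 0  ⇒ sig = ⟨2 | 0⟩
  P={1,5}:  v_{1} + v_{5} = 0  ⇒ sig = ⟨2 | 0⟩
  P={2,8}:  v_{2} + v_{8} = v_{1}  ⇒ sig = ⟨2 | 1⟩
  P={1,2}:  v_{1} + v_{2} = v_{0} + v_{3}  ⇒ sig = ⟨2 | 1 1⟩
  P={2,6}:  v_{2} + v_{6} = v_{4} + v_{7}  ⇒ sig = ⟨2 | 1 1⟩
  P={3,5}:  v_{3} + v_{5} = v_{4} + v_{7}  ⇒ sig = ⟨2 | 1 1⟩
  P={1,6}:  v_{1} + v_{6} = v_{4} + v_{7} + v_{8}  ⇒ sig = ⟨2 | 1 1 1⟩
  P={3,6}:  v_{3} + v_{6} = 2·v_{4} + 2·v_{7} + v_{8}  ⇒ sig = ⟨2 | 1 2 2⟩
  P={0,4,7}:  v_{0} + v_{4} + v_{7} = v_{2}  ⇒ sig = ⟨3 | 1⟩
  P={1,4,7}:  v_{1} + v_{4} + v_{7} = v_{3}  ⇒ sig = ⟨3 | 1⟩
  P={0,3,8}:  v_{0} + v_{3} + v_{8} = 2·v_{1}  ⇒ sig = ⟨3 | 2⟩
  P={4,5,7,8}:  v_{4} + v_{5} + v_{7} + v_{8} = v_{6}  ⇒ sig = ⟨4 | 1⟩

Hence PRS(X_Σ) =
{ ⟨2 | 0⟩ ×2,  ⟨2 | 1⟩,  ⟨2 | 1 1⟩ ×3,  ⟨2 | 1 1 1⟩,  ⟨2 | 1 2 2⟩,  ⟨3 | 1⟩ ×2,  ⟨3 | 2⟩,  ⟨4 | 1⟩ }


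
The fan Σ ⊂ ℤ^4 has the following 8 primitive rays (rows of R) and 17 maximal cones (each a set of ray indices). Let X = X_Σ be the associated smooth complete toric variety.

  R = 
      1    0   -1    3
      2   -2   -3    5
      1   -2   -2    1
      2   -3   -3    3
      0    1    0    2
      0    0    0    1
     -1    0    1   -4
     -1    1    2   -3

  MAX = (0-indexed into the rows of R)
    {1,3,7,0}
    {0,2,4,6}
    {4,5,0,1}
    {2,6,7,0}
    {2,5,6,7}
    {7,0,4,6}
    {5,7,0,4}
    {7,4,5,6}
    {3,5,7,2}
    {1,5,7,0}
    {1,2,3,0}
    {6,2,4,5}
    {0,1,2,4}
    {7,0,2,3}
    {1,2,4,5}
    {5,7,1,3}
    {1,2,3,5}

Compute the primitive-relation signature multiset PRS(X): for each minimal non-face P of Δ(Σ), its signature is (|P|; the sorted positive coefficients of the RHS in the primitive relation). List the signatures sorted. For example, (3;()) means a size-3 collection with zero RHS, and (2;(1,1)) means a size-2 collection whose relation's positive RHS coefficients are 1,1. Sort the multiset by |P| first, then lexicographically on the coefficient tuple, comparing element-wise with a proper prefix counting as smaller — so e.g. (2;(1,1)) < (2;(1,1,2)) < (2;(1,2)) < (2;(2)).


Δ(Σ) — 8 vertices, 9 min non-faces:

  P = {1,6}:  v_{1} + v_{6} = v_{2} — sig = (2;(1))
  P = {3,4}:  v_{3} + v_{4} = v_{1} — sig = (2;(1))
  P = {3,6}:  v_{3} + v_{6} = 2·v_{2} + v_{7} — sig = (2;(1,2))
  P = {0,5,6}:  v_{0} + v_{5} + v_{6} = 0 — sig = (3;())
  P = {2,4,7}:  v_{2} + v_{4} + v_{7} = 0 — sig = (3;())
  P = {0,2,5}:  v_{0} + v_{2} + v_{5} = v_{1} — sig = (3;(1))
  P = {1,2,7}:  v_{1} + v_{2} + v_{7} = v_{3} — sig = (3;(1))
  P = {1,4,7}:  v_{1} + v_{4} + v_{7} = v_{0} + v_{5} — sig = (3;(1,1))
  P = {0,3,5}:  v_{0} + v_{3} + v_{5} = 2·v_{1} + v_{7} — sig = (3;(1,2))

so the primitive-relation signature multiset is
    (2;(1))
    (2;(1))
    (2;(1,2))
    (3;())
    (3;())
    (3;(1))
    (3;(1))
    (3;(1,1))
    (3;(1,2))


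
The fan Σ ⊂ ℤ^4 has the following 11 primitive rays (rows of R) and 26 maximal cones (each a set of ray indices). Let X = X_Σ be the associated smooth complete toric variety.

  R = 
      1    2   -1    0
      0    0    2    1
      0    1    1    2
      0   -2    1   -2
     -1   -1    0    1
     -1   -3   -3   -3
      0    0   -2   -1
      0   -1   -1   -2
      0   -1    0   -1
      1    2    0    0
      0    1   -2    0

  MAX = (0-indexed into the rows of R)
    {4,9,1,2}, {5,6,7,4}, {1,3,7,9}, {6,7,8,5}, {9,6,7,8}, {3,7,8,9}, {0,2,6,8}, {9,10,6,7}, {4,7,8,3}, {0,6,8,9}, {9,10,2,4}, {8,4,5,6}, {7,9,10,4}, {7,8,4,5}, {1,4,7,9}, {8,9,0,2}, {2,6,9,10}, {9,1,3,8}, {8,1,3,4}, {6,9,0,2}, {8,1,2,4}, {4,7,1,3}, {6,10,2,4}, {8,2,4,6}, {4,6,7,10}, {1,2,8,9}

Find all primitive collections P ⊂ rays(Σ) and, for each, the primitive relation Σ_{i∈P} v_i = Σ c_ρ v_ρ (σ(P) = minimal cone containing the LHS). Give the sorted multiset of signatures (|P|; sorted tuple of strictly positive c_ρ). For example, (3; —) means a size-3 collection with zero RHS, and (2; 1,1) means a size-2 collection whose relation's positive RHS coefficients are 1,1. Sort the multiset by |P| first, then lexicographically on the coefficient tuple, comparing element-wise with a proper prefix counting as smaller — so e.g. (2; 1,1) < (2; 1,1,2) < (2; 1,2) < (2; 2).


Minimal non-faces — 24 found among 11 rays, 26 max cones:

  P={1,6}:  v_{1} + v_{6} = 0  so sig = (2; —)
  P={2,7}:  v_{2} + v_{7} = 0  so sig = (2; —)
  P={3,10}:  v_{3} + v_{10} = v_{7}  so sig = (2; 1)
  P={8,10}:  v_{8} + v_{10} = v_{6}  so sig = (2; 1)
  P={0,4}:  v_{0} + v_{4} = v_{2} + v_{6}  so sig = (2; 1,1)
  P={1,10}:  v_{1} + v_{10} = v_{4} + v_{9}  so sig = (2; 1,1)
  P={2,3}:  v_{2} + v_{3} = v_{1} + v_{8}  so sig = (2; 1,1)
  P={3,6}:  v_{3} + v_{6} = v_{7} + v_{8}  so sig = (2; 1,1)
  P={5,9}:  v_{5} + v_{9} = v_{6} + v_{7}  so sig = (2; 1,1)
  P={0,1}:  v_{0} + v_{1} = v_{2} + v_{8} + v_{9}  so sig = (2; 1,1,1)
  P={0,7}:  v_{0} + v_{7} = v_{6} + v_{8} + v_{9}  so sig = (2; 1,1,1)
  P={1,5}:  v_{1} + v_{5} = v_{4} + v_{7} + v_{8}  so sig = (2; 1,1,1)
  P={2,5}:  v_{2} + v_{5} = v_{4} + v_{6} + v_{8}  so sig = (2; 1,1,1)
  P={0,10}:  v_{0} + v_{10} = v_{2} + 2·v_{6} + v_{9}  so sig = (2; 1,1,2)
  P={5,10}:  v_{5} + v_{10} = v_{4} + 2·v_{6} + v_{7}  so sig = (2; 1,1,2)
  P={0,3}:  v_{0} + v_{3} = 2·v_{8} + v_{9}  so sig = (2; 1,2)
  P={0,5}:  v_{0} + v_{5} = 2·v_{6} + v_{8}  so sig = (2; 1,2)
  P={3,5}:  v_{3} + v_{5} = v_{4} + 2·v_{7} + 2·v_{8}  so sig = (2; 1,2,2)
  P={4,8,9}:  v_{4} + v_{8} + v_{9} = 0  so sig = (3; —)
  P={1,7,8}:  v_{1} + v_{7} + v_{8} = v_{3}  so sig = (3; 1)
  P={4,6,9}:  v_{4} + v_{6} + v_{9} = v_{10}  so sig = (3; 1)
  P={3,4,9}:  v_{3} + v_{4} + v_{9} = v_{1} + v_{7}  so sig = (3; 1,1)
  P={2,6,8,9}:  v_{2} + v_{6} + v_{8} + v_{9} = v_{0}  so sig = (4; 1)
  P={4,6,7,8}:  v_{4} + v_{6} + v_{7} + v_{8} = v_{5}  so sig = (4; 1)

Hence PRS(X_Σ) =
[(2; —), (2; —), (2; 1), (2; 1), (2; 1,1), (2; 1,1), (2; 1,1), (2; 1,1), (2; 1,1), (2; 1,1,1), (2; 1,1,1), (2; 1,1,1), (2; 1,1,1), (2; 1,1,2), (2; 1,1,2), (2; 1,2), (2; 1,2), (2; 1,2,2), (3; —), (3; 1), (3; 1), (3; 1,1), (4; 1), (4; 1)]


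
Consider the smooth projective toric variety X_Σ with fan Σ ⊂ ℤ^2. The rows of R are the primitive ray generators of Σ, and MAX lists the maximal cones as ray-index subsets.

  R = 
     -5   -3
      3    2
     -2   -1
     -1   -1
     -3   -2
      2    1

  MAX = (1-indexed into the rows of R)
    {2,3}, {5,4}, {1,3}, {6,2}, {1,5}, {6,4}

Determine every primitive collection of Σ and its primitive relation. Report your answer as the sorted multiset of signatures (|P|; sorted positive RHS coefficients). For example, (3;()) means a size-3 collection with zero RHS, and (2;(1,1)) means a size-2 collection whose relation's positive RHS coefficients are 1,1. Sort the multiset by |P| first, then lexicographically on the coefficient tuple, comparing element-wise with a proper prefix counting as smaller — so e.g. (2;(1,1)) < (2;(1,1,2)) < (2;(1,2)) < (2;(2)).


The 9 primitive collections of Σ (r=6, n=2):

  {2,5}:  v_{2} + v_{5} = 0 — sig = (2;())
  {3,6}:  v_{3} + v_{6} = 0 — sig = (2;())
  {1,2}:  v_{1} + v_{2} = v_{3} — sig = (2;(1))
  {1,6}:  v_{1} + v_{6} = v_{5} — sig = (2;(1))
  {2,4}:  v_{2} + v_{4} = v_{6} — sig = (2;(1))
  {3,4}:  v_{3} + v_{4} = v_{5} — sig = (2;(1))
  {3,5}:  v_{3} + v_{5} = v_{1} — sig = (2;(1))
  {5,6}:  v_{5} + v_{6} = v_{4} — sig = (2;(1))
  {1,4}:  v_{1} + v_{4} = 2·v_{5} — sig = (2;(2))

so the primitive-relation signature multiset is
{ (2;()) ×2,  (2;(1)) ×6,  (2;(2)) }


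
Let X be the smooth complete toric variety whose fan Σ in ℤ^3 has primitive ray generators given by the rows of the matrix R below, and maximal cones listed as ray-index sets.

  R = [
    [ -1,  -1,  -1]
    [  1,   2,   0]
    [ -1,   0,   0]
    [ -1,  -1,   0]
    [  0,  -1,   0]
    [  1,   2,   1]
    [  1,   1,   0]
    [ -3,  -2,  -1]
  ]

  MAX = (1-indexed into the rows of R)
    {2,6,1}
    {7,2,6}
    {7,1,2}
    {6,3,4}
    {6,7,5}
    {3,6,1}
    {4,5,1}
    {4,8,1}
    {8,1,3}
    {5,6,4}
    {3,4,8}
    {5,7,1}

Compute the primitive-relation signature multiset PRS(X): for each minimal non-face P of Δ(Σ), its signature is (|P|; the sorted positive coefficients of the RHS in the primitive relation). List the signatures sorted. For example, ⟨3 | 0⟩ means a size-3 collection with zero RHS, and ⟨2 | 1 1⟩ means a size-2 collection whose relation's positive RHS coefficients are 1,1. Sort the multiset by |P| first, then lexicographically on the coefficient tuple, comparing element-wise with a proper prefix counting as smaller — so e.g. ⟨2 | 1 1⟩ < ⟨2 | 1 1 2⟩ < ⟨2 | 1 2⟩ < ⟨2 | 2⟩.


Σ has 14 primitive collections:

  • {4,7}:  v_{4} + v_{7} = 0 — sig = ⟨2 | 0⟩
  • {2,5}:  v_{2} + v_{5} = v_{7} — sig = ⟨2 | 1⟩
  • {3,5}:  v_{3} + v_{5} = v_{4} — sig = ⟨2 | 1⟩
  • {2,4}:  v_{2} + v_{4} = v_{1} + v_{6} — sig = ⟨2 | 1 1⟩
  • {3,7}:  v_{3} + v_{7} = v_{1} + v_{6} — sig = ⟨2 | 1 1⟩
  • {7,8}:  v_{7} + v_{8} = v_{1} + v_{3} — sig = ⟨2 | 1 1⟩
  • {2,8}:  v_{2} + v_{8} = 2·v_{1} + v_{3} + v_{6} — sig = ⟨2 | 1 1 2⟩
  • {5,8}:  v_{5} + v_{8} = v_{1} + 2·v_{4} — sig = ⟨2 | 1 2⟩
  • {6,8}:  v_{6} + v_{8} = 2·v_{3} — sig = ⟨2 | 2⟩
  • {2,3}:  v_{2} + v_{3} = 2·v_{1} + 2·v_{6} — sig = ⟨2 | 2 2⟩
  • {1,5,6}:  v_{1} + v_{5} + v_{6} = 0 — sig = ⟨3 | 0⟩
  • {1,3,4}:  v_{1} + v_{3} + v_{4} = v_{8} — sig = ⟨3 | 1⟩
  • {1,4,6}:  v_{1} + v_{4} + v_{6} = v_{3} — sig = ⟨3 | 1⟩
  • {1,6,7}:  v_{1} + v_{6} + v_{7} = v_{2} — sig = ⟨3 | 1⟩

Signatures (|P|; sorted positive RHS coefficients), sorted:
[⟨2 | 0⟩, ⟨2 | 1⟩, ⟨2 | 1⟩, ⟨2 | 1 1⟩, ⟨2 | 1 1⟩, ⟨2 | 1 1⟩, ⟨2 | 1 1 2⟩, ⟨2 | 1 2⟩, ⟨2 | 2⟩, ⟨2 | 2 2⟩, ⟨3 | 0⟩, ⟨3 | 1⟩, ⟨3 | 1⟩, ⟨3 | 1⟩]


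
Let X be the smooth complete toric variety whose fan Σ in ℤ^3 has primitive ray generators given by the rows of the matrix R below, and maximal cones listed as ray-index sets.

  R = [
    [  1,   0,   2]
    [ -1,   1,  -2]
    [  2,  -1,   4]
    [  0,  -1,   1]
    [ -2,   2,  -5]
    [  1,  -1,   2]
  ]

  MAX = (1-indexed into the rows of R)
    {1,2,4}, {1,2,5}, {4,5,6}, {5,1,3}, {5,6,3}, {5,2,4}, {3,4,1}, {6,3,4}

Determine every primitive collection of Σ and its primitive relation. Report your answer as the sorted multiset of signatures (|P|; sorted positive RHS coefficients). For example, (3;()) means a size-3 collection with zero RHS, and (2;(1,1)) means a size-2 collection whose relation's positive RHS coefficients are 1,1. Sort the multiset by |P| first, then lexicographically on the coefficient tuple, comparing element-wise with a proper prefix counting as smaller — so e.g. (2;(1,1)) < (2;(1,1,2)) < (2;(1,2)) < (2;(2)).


5 collections generate NE(X_Σ); each relation:

  P = {2,6}:  v_{2} + v_{6} = 0  ⟹  sig = (2;())
  P = {1,6}:  v_{1} + v_{6} = v_{3}  ⟹  sig = (2;(1))
  P = {2,3}:  v_{2} + v_{3} = v_{1}  ⟹  sig = (2;(1))
  P = {3,4,5}:  v_{3} + v_{4} + v_{5} = 0  ⟹  sig = (3;())
  P = {1,4,5}:  v_{1} + v_{4} + v_{5} = v_{2}  ⟹  sig = (3;(1))

so the primitive-relation signature multiset is
    |P|=2: 3 collections, coeffs (), (1), (1)
    |P|=3: 2 collections, coeffs (), (1)


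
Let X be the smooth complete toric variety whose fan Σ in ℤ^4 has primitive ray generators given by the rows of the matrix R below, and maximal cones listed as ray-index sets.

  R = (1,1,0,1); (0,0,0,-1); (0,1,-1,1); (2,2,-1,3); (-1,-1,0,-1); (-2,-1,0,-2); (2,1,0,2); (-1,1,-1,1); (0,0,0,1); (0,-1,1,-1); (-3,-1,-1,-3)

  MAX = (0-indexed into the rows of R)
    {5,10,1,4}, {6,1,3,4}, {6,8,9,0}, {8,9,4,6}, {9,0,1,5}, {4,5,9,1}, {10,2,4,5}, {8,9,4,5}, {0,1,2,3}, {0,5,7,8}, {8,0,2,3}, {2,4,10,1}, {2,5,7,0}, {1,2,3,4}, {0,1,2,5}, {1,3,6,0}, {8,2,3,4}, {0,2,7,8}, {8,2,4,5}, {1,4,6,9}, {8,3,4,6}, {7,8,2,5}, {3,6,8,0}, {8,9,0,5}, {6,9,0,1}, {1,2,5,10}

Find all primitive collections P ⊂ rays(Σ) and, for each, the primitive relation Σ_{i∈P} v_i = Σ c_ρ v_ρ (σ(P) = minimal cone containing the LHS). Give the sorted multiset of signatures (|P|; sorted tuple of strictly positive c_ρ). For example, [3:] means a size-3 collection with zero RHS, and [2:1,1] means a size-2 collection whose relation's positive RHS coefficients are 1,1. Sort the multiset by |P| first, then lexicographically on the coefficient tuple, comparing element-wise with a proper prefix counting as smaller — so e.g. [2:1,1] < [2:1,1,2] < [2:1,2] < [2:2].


Σ has 20 primitive collections:

  P = {0,4}:  v_{0} + v_{4} = 0 — sig = [2:]
  P = {1,8}:  v_{1} + v_{8} = 0 — sig = [2:]
  P = {2,9}:  v_{2} + v_{9} = 0 — sig = [2:]
  P = {5,6}:  v_{5} + v_{6} = 0 — sig = [2:]
  P = {2,6}:  v_{2} + v_{6} = v_{3} — sig = [2:1]
  P = {3,5}:  v_{3} + v_{5} = v_{2} — sig = [2:1]
  P = {3,9}:  v_{3} + v_{9} = v_{6} — sig = [2:1]
  P = {0,10}:  v_{0} + v_{10} = v_{1} + v_{2} + v_{5} — sig = [2:1,1,1]
  P = {1,7}:  v_{1} + v_{7} = v_{0} + v_{2} + v_{5} — sig = [2:1,1,1]
  P = {4,7}:  v_{4} + v_{7} = v_{2} + v_{5} + v_{8} — sig = [2:1,1,1]
  P = {6,7}:  v_{6} + v_{7} = v_{0} + v_{2} + v_{8} — sig = [2:1,1,1]
  P = {6,10}:  v_{6} + v_{10} = v_{1} + v_{2} + v_{4} — sig = [2:1,1,1]
  P = {7,9}:  v_{7} + v_{9} = v_{0} + v_{5} + v_{8} — sig = [2:1,1,1]
  P = {8,10}:  v_{8} + v_{10} = v_{2} + v_{4} + v_{5} — sig = [2:1,1,1]
  P = {9,10}:  v_{9} + v_{10} = v_{1} + v_{4} + v_{5} — sig = [2:1,1,1]
  P = {3,7}:  v_{3} + v_{7} = v_{0} + 2·v_{2} + v_{8} — sig = [2:1,1,2]
  P = {3,10}:  v_{3} + v_{10} = v_{1} + 2·v_{2} + v_{4} — sig = [2:1,1,2]
  P = {7,10}:  v_{7} + v_{10} = 2·v_{2} + 2·v_{5} — sig = [2:2,2]
  P = {0,2,5,8}:  v_{0} + v_{2} + v_{5} + v_{8} = v_{7} — sig = [4:1]
  P = {1,2,4,5}:  v_{1} + v_{2} + v_{4} + v_{5} = v_{10} — sig = [4:1]

Sorted signature multiset PRS(X):
    [2:]
    [2:]
    [2:]
    [2:]
    [2:1]
    [2:1]
    [2:1]
    [2:1,1,1]
    [2:1,1,1]
    [2:1,1,1]
    [2:1,1,1]
    [2:1,1,1]
    [2:1,1,1]
    [2:1,1,1]
    [2:1,1,1]
    [2:1,1,2]
    [2:1,1,2]
    [2:2,2]
    [4:1]
    [4:1]


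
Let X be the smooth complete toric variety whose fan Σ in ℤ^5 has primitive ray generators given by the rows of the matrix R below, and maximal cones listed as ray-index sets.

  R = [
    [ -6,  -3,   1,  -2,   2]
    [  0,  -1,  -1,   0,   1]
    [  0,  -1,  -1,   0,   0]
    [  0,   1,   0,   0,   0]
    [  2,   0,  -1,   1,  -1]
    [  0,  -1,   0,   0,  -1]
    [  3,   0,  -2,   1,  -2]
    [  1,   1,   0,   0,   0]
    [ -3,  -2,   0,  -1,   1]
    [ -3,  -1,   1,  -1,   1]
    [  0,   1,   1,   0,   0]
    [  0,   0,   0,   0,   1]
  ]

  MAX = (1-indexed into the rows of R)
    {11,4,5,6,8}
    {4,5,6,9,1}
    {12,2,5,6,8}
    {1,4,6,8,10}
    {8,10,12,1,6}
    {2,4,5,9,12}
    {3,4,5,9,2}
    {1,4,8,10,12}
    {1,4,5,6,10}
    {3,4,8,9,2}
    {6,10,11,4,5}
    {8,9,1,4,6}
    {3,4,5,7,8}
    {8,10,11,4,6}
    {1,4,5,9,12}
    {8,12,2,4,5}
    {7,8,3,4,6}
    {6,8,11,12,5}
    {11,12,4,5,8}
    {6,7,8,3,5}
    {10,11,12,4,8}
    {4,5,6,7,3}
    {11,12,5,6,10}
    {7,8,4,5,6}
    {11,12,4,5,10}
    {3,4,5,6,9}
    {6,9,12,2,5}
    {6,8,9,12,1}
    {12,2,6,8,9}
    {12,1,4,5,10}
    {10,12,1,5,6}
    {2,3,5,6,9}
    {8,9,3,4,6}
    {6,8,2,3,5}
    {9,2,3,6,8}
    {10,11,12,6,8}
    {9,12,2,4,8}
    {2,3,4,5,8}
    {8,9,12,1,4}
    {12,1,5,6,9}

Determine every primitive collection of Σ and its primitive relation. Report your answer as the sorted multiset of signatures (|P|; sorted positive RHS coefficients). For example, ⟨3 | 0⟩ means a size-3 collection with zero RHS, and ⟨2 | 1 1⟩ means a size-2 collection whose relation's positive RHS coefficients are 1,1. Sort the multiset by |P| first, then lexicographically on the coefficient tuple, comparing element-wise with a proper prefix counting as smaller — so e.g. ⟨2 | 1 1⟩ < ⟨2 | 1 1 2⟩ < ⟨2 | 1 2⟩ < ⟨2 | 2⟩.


22 collections generate NE(X_Σ); each relation:

  • {3,11}:  v_{3} + v_{11} = 0  →  sig = ⟨2 | 0⟩
  • {2,11}:  v_{2} + v_{11} = v_{12}  →  sig = ⟨2 | 1⟩
  • {3,10}:  v_{3} + v_{10} = v_{9}  →  sig = ⟨2 | 1⟩
  • {3,12}:  v_{3} + v_{12} = v_{2}  →  sig = ⟨2 | 1⟩
  • {9,10}:  v_{9} + v_{10} = v_{1}  →  sig = ⟨2 | 1⟩
  • {9,11}:  v_{9} + v_{11} = v_{10}  →  sig = ⟨2 | 1⟩
  • {2,10}:  v_{2} + v_{10} = v_{9} + v_{12}  →  sig = ⟨2 | 1 1⟩
  • {7,10}:  v_{7} + v_{10} = v_{3} + v_{4} + v_{6}  →  sig = ⟨2 | 1 1 1⟩
  • {7,12}:  v_{7} + v_{12} = v_{3} + v_{5} + v_{8}  →  sig = ⟨2 | 1 1 1⟩
  • {1,7}:  v_{1} + v_{7} = v_{3} + v_{4} + v_{6} + v_{9}  →  sig = ⟨2 | 1 1 1 1⟩
  • {7,11}:  v_{7} + v_{11} = v_{4} + v_{5} + v_{6} + v_{8}  →  sig = ⟨2 | 1 1 1 1⟩
  • {2,7}:  v_{2} + v_{7} = 2·v_{3} + v_{5} + v_{8}  →  sig = ⟨2 | 1 1 2⟩
  • {7,9}:  v_{7} + v_{9} = 2·v_{3} + v_{4} + v_{6}  →  sig = ⟨2 | 1 1 2⟩
  • {1,2}:  v_{1} + v_{2} = 2·v_{9} + v_{12}  →  sig = ⟨2 | 1 2⟩
  • {1,3}:  v_{1} + v_{3} = 2·v_{9}  →  sig = ⟨2 | 2⟩
  • {1,11}:  v_{1} + v_{11} = 2·v_{10}  →  sig = ⟨2 | 2⟩
  • {4,6,12}:  v_{4} + v_{6} + v_{12} = 0  →  sig = ⟨3 | 0⟩
  • {5,8,10}:  v_{5} + v_{8} + v_{10} = 0  →  sig = ⟨3 | 0⟩
  • {1,5,8}:  v_{1} + v_{5} + v_{8} = v_{9}  →  sig = ⟨3 | 1⟩
  • {2,4,6}:  v_{2} + v_{4} + v_{6} = v_{3}  →  sig = ⟨3 | 1⟩
  • {5,8,9}:  v_{5} + v_{8} + v_{9} = v_{3}  →  sig = ⟨3 | 1⟩
  • {3,4,5,6,8}:  v_{3} + v_{4} + v_{5} + v_{6} + v_{8} = v_{7}  →  sig = ⟨5 | 1⟩

Sorted signature multiset PRS(X):
    ⟨2 | 0⟩
    ⟨2 | 1⟩
    ⟨2 | 1⟩
    ⟨2 | 1⟩
    ⟨2 | 1⟩
    ⟨2 | 1⟩
    ⟨2 | 1 1⟩
    ⟨2 | 1 1 1⟩
    ⟨2 | 1 1 1⟩
    ⟨2 | 1 1 1 1⟩
    ⟨2 | 1 1 1 1⟩
    ⟨2 | 1 1 2⟩
    ⟨2 | 1 1 2⟩
    ⟨2 | 1 2⟩
    ⟨2 | 2⟩
    ⟨2 | 2⟩
    ⟨3 | 0⟩
    ⟨3 | 0⟩
    ⟨3 | 1⟩
    ⟨3 | 1⟩
    ⟨3 | 1⟩
    ⟨5 | 1⟩


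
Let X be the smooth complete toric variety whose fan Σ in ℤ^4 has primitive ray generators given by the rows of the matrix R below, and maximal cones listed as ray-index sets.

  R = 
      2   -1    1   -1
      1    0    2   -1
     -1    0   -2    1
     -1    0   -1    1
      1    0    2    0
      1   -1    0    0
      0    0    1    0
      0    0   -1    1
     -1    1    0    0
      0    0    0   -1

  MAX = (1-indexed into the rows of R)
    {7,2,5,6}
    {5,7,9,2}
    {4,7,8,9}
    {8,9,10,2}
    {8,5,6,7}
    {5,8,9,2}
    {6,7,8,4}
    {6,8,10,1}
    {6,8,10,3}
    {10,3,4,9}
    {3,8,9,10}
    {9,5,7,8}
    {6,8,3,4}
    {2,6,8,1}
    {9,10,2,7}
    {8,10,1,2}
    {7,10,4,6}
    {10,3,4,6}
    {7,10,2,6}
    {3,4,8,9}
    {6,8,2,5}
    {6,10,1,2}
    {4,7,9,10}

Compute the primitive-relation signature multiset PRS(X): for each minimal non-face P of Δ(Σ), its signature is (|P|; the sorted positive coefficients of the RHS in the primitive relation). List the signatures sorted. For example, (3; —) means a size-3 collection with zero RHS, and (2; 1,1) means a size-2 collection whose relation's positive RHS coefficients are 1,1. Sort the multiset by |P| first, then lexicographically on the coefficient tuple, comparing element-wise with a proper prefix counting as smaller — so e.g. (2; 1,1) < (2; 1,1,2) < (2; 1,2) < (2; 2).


Δ(Σ) — 10 vertices, 16 min non-faces:

  P={2,3}:  v_{2} + v_{3} = 0  ⟹  sig = (2; —)
  P={6,9}:  v_{6} + v_{9} = 0  ⟹  sig = (2; —)
  P={1,4}:  v_{1} + v_{4} = v_{6}  ⟹  sig = (2; 1)
  P={2,4}:  v_{2} + v_{4} = v_{7}  ⟹  sig = (2; 1)
  P={3,7}:  v_{3} + v_{7} = v_{4}  ⟹  sig = (2; 1)
  P={5,10}:  v_{5} + v_{10} = v_{2}  ⟹  sig = (2; 1)
  P={1,7}:  v_{1} + v_{7} = v_{2} + v_{6}  ⟹  sig = (2; 1,1)
  P={3,5}:  v_{3} + v_{5} = v_{7} + v_{8}  ⟹  sig = (2; 1,1)
  P={1,3}:  v_{1} + v_{3} = v_{6} + v_{8} + v_{10}  ⟹  sig = (2; 1,1,1)
  P={1,9}:  v_{1} + v_{9} = v_{2} + v_{8} + v_{10}  ⟹  sig = (2; 1,1,1)
  P={1,5}:  v_{1} + v_{5} = 2·v_{2} + v_{6} + v_{8}  ⟹  sig = (2; 1,1,2)
  P={4,5}:  v_{4} + v_{5} = 2·v_{7} + v_{8}  ⟹  sig = (2; 1,2)
  P={7,8,10}:  v_{7} + v_{8} + v_{10} = 0  ⟹  sig = (3; —)
  P={2,7,8}:  v_{2} + v_{7} + v_{8} = v_{5}  ⟹  sig = (3; 1)
  P={4,8,10}:  v_{4} + v_{8} + v_{10} = v_{3}  ⟹  sig = (3; 1)
  P={2,6,8,10}:  v_{2} + v_{6} + v_{8} + v_{10} = v_{1}  ⟹  sig = (4; 1)

Signatures (|P|; sorted positive RHS coefficients), sorted:
    |P|=2: 12 collections, coeffs (), (), (1), (1), (1), (1), (1,1), (1,1), (1,1,1), (1,1,1), (1,1,2), (1,2)
    |P|=3: 3 collections, coeffs (), (1), (1)
    |P|=4: 1 collection, coeffs (1)


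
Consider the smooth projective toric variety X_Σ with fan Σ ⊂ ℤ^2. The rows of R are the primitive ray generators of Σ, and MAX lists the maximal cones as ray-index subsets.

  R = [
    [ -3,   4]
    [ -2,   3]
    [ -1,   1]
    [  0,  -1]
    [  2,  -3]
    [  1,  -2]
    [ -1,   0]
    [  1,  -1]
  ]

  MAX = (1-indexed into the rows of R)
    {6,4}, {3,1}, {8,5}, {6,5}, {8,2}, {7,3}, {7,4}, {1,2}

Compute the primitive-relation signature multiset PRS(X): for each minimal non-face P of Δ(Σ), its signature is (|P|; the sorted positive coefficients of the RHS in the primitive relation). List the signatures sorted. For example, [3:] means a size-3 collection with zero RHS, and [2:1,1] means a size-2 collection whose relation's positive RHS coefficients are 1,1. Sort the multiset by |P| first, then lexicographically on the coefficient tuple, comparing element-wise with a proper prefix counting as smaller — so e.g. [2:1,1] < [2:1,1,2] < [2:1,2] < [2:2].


Primitive collections (20):

  {2,5}:  v_{2} + v_{5} = 0 ; sig = [2:]
  {3,8}:  v_{3} + v_{8} = 0 ; sig = [2:]
  {1,5}:  v_{1} + v_{5} = v_{3} ; sig = [2:1]
  {1,8}:  v_{1} + v_{8} = v_{2} ; sig = [2:1]
  {2,3}:  v_{2} + v_{3} = v_{1} ; sig = [2:1]
  {2,6}:  v_{2} + v_{6} = v_{3} ; sig = [2:1]
  {3,4}:  v_{3} + v_{4} = v_{7} ; sig = [2:1]
  {3,5}:  v_{3} + v_{5} = v_{6} ; sig = [2:1]
  {3,6}:  v_{3} + v_{6} = v_{4} ; sig = [2:1]
  {4,8}:  v_{4} + v_{8} = v_{6} ; sig = [2:1]
  {6,8}:  v_{6} + v_{8} = v_{5} ; sig = [2:1]
  {7,8}:  v_{7} + v_{8} = v_{4} ; sig = [2:1]
  {5,7}:  v_{5} + v_{7} = v_{4} + v_{6} ; sig = [2:1,1]
  {1,6}:  v_{1} + v_{6} = 2·v_{3} ; sig = [2:2]
  {2,4}:  v_{2} + v_{4} = 2·v_{3} ; sig = [2:2]
  {4,5}:  v_{4} + v_{5} = 2·v_{6} ; sig = [2:2]
  {6,7}:  v_{6} + v_{7} = 2·v_{4} ; sig = [2:2]
  {1,4}:  v_{1} + v_{4} = 3·v_{3} ; sig = [2:3]
  {2,7}:  v_{2} + v_{7} = 3·v_{3} ; sig = [2:3]
  {1,7}:  v_{1} + v_{7} = 4·v_{3} ; sig = [2:4]

Hence PRS(X_Σ) =
    [2:]
    [2:]
    [2:1]
    [2:1]
    [2:1]
    [2:1]
    [2:1]
    [2:1]
    [2:1]
    [2:1]
    [2:1]
    [2:1]
    [2:1,1]
    [2:2]
    [2:2]
    [2:2]
    [2:2]
    [2:3]
    [2:3]
    [2:4]


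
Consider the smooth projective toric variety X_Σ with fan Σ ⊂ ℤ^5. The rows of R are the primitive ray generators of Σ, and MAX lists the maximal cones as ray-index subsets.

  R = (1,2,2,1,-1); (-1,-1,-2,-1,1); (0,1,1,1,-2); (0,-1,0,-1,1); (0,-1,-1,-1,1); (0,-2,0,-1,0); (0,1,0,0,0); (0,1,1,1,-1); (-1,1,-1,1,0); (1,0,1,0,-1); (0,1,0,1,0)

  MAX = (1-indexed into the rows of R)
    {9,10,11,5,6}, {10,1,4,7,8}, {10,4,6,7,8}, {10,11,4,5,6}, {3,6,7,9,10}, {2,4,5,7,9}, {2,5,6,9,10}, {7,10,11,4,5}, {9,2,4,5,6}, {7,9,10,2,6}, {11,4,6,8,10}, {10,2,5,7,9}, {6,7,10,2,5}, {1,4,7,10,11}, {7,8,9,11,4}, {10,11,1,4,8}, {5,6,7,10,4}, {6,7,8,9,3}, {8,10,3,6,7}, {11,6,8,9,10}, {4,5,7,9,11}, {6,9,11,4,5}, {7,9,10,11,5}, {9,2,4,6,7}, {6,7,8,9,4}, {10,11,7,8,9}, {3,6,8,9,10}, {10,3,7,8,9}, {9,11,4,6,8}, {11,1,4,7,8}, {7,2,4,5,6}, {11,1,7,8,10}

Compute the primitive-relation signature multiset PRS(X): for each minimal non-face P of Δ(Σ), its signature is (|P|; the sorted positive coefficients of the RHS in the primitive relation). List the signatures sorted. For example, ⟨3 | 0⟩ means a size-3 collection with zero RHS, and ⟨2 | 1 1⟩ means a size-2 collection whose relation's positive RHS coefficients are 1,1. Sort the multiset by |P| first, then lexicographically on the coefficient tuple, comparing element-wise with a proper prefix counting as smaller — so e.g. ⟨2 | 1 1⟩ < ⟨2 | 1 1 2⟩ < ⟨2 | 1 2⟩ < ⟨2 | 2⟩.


18 minimal non-faces of Δ(Σ) (on 11 rays):

  • {5,8}:  v_{5} + v_{8} = 0  ⟹  sig = ⟨2 | 0⟩
  • {1,2}:  v_{1} + v_{2} = v_{7}  ⟹  sig = ⟨2 | 1⟩
  • {2,11}:  v_{2} + v_{11} = v_{5} + v_{9}  ⟹  sig = ⟨2 | 1 1⟩
  • {1,6}:  v_{1} + v_{6} = v_{4} + v_{8} + v_{10}  ⟹  sig = ⟨2 | 1 1 1⟩
  • {1,9}:  v_{1} + v_{9} = v_{7} + v_{8} + v_{11}  ⟹  sig = ⟨2 | 1 1 1⟩
  • {2,8}:  v_{2} + v_{8} = v_{6} + v_{7} + v_{9}  ⟹  sig = ⟨2 | 1 1 1⟩
  • {3,4}:  v_{3} + v_{4} = v_{6} + v_{7} + v_{8}  ⟹  sig = ⟨2 | 1 1 1⟩
  • {3,11}:  v_{3} + v_{11} = v_{8} + v_{9} + v_{10}  ⟹  sig = ⟨2 | 1 1 1⟩
  • {1,5}:  v_{1} + v_{5} = v_{4} + v_{7} + v_{10} + v_{11}  ⟹  sig = ⟨2 | 1 1 1 1⟩
  • {3,5}:  v_{3} + v_{5} = v_{6} + v_{7} + v_{9} + v_{10}  ⟹  sig = ⟨2 | 1 1 1 1⟩
  • {1,3}:  v_{1} + v_{3} = v_{7} + 2·v_{8} + v_{10}  ⟹  sig = ⟨2 | 1 1 2⟩
  • {2,3}:  v_{2} + v_{3} = 2·v_{6} + 2·v_{7} + 2·v_{9} + v_{10}  ⟹  sig = ⟨2 | 1 2 2 2⟩
  • {4,9,10}:  v_{4} + v_{9} + v_{10} = 0  ⟹  sig = ⟨3 | 0⟩
  • {6,7,11}:  v_{6} + v_{7} + v_{11} = 0  ⟹  sig = ⟨3 | 0⟩
  • {2,4,10}:  v_{2} + v_{4} + v_{10} = v_{5} + v_{6} + v_{7}  ⟹  sig = ⟨3 | 1 1 1⟩
  • {5,6,7,9}:  v_{5} + v_{6} + v_{7} + v_{9} = v_{2}  ⟹  sig = ⟨4 | 1⟩
  • {4,7,8,10,11}:  v_{4} + v_{7} + v_{8} + v_{10} + v_{11} = v_{1}  ⟹  sig = ⟨5 | 1⟩
  • {6,7,8,9,10}:  v_{6} + v_{7} + v_{8} + v_{9} + v_{10} = v_{3}  ⟹  sig = ⟨5 | 1⟩

Signatures (|P|; sorted positive RHS coefficients), sorted:
    ⟨2 | 0⟩
    ⟨2 | 1⟩
    ⟨2 | 1 1⟩
    ⟨2 | 1 1 1⟩
    ⟨2 | 1 1 1⟩
    ⟨2 | 1 1 1⟩
    ⟨2 | 1 1 1⟩
    ⟨2 | 1 1 1⟩
    ⟨2 | 1 1 1 1⟩
    ⟨2 | 1 1 1 1⟩
    ⟨2 | 1 1 2⟩
    ⟨2 | 1 2 2 2⟩
    ⟨3 | 0⟩
    ⟨3 | 0⟩
    ⟨3 | 1 1 1⟩
    ⟨4 | 1⟩
    ⟨5 | 1⟩
    ⟨5 | 1⟩


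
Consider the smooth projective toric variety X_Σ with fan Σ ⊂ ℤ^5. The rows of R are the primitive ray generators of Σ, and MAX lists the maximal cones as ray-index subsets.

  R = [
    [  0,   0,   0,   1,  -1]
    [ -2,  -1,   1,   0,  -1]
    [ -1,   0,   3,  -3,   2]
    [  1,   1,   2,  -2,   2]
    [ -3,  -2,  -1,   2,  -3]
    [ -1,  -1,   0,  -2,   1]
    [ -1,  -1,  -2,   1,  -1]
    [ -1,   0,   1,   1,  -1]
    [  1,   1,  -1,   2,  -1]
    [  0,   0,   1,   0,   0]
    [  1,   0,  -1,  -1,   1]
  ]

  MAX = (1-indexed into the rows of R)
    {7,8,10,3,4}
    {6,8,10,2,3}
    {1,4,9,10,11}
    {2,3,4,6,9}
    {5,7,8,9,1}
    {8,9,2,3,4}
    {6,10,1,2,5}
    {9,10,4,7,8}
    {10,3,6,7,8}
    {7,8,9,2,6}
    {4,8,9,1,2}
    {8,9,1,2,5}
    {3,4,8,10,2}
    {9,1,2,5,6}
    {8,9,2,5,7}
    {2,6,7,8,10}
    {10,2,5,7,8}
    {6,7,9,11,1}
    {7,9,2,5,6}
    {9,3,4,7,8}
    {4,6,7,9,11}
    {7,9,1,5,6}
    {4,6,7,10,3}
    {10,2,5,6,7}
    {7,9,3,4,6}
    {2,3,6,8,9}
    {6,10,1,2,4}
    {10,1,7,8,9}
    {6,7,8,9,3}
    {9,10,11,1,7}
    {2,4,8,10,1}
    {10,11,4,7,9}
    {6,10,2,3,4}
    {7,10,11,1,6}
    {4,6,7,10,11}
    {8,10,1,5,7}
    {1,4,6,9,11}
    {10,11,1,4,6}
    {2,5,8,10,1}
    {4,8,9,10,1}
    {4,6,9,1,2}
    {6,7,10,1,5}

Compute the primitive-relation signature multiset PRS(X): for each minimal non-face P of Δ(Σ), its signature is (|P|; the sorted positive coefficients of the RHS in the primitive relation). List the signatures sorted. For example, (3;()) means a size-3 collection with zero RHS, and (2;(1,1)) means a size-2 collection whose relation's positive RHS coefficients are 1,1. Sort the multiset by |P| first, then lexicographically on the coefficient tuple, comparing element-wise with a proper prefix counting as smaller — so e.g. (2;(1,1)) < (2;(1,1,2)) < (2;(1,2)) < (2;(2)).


The 18 primitive collections of Σ (r=11, n=5):

  • {8,11}:  v_{8} + v_{11} = 0  so sig = (2;())
  • {4,5}:  v_{4} + v_{5} = v_{2}  so sig = (2;(1))
  • {1,3}:  v_{1} + v_{3} = v_{2} + v_{4}  so sig = (2;(1,1))
  • {2,11}:  v_{2} + v_{11} = v_{1} + v_{6}  so sig = (2;(1,1))
  • {3,11}:  v_{3} + v_{11} = v_{4} + v_{6}  so sig = (2;(1,1))
  • {3,5}:  v_{3} + v_{5} = v_{2} + v_{6} + v_{8}  so sig = (2;(1,1,1))
  • {5,11}:  v_{5} + v_{11} = 2·v_{1} + v_{6} + v_{7}  so sig = (2;(1,1,2))
  • {1,4,7}:  v_{1} + v_{4} + v_{7} = 0  so sig = (3;())
  • {6,9,10}:  v_{6} + v_{9} + v_{10} = 0  so sig = (3;())
  • {1,2,7}:  v_{1} + v_{2} + v_{7} = v_{5}  so sig = (3;(1))
  • {1,6,8}:  v_{1} + v_{6} + v_{8} = v_{2}  so sig = (3;(1))
  • {4,6,8}:  v_{4} + v_{6} + v_{8} = v_{3}  so sig = (3;(1))
  • {2,4,7}:  v_{2} + v_{4} + v_{7} = v_{6} + v_{8}  so sig = (3;(1,1))
  • {2,9,10}:  v_{2} + v_{9} + v_{10} = v_{1} + v_{8}  so sig = (3;(1,1))
  • {3,9,10}:  v_{3} + v_{9} + v_{10} = v_{4} + v_{8}  so sig = (3;(1,1))
  • {5,9,10}:  v_{5} + v_{9} + v_{10} = 2·v_{1} + v_{7} + v_{8}  so sig = (3;(1,1,2))
  • {5,6,8}:  v_{5} + v_{6} + v_{8} = 2·v_{2} + v_{7}  so sig = (3;(1,2))
  • {2,3,7}:  v_{2} + v_{3} + v_{7} = 2·v_{6} + 2·v_{8}  so sig = (3;(2,2))

so the primitive-relation signature multiset is
[(2;()), (2;(1)), (2;(1,1)), (2;(1,1)), (2;(1,1)), (2;(1,1,1)), (2;(1,1,2)), (3;()), (3;()), (3;(1)), (3;(1)), (3;(1)), (3;(1,1)), (3;(1,1)), (3;(1,1)), (3;(1,1,2)), (3;(1,2)), (3;(2,2))]


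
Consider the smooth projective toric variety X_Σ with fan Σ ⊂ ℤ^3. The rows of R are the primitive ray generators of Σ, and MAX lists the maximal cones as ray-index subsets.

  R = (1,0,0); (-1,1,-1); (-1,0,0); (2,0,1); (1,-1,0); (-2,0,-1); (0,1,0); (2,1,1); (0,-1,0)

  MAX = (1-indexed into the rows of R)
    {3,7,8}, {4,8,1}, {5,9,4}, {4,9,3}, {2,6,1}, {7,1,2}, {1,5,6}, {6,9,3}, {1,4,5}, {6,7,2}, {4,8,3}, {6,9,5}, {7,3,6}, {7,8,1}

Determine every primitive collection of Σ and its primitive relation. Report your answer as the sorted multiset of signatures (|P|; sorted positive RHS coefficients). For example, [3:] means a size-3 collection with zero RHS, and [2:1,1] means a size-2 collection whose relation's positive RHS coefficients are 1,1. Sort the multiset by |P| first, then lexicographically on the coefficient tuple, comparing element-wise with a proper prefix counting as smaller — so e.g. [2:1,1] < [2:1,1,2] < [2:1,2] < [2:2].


|primitive collections| = 16. Relations:

  P = {1,3}:  v_{1} + v_{3} = 0  →  sig = [2:]
  P = {4,6}:  v_{4} + v_{6} = 0  →  sig = [2:]
  P = {7,9}:  v_{7} + v_{9} = 0  →  sig = [2:]
  P = {1,9}:  v_{1} + v_{9} = v_{5}  →  sig = [2:1]
  P = {3,5}:  v_{3} + v_{5} = v_{9}  →  sig = [2:1]
  P = {4,7}:  v_{4} + v_{7} = v_{8}  →  sig = [2:1]
  P = {5,7}:  v_{5} + v_{7} = v_{1}  →  sig = [2:1]
  P = {6,8}:  v_{6} + v_{8} = v_{7}  →  sig = [2:1]
  P = {8,9}:  v_{8} + v_{9} = v_{4}  →  sig = [2:1]
  P = {2,3}:  v_{2} + v_{3} = v_{6} + v_{7}  →  sig = [2:1,1]
  P = {2,4}:  v_{2} + v_{4} = v_{1} + v_{7}  →  sig = [2:1,1]
  P = {2,9}:  v_{2} + v_{9} = v_{1} + v_{6}  →  sig = [2:1,1]
  P = {5,8}:  v_{5} + v_{8} = v_{1} + v_{4}  →  sig = [2:1,1]
  P = {2,5}:  v_{2} + v_{5} = 2·v_{1} + v_{6}  →  sig = [2:1,2]
  P = {2,8}:  v_{2} + v_{8} = v_{1} + 2·v_{7}  →  sig = [2:1,2]
  P = {1,6,7}:  v_{1} + v_{6} + v_{7} = v_{2}  →  sig = [3:1]

so the primitive-relation signature multiset is
[[2:], [2:], [2:], [2:1], [2:1], [2:1], [2:1], [2:1], [2:1], [2:1,1], [2:1,1], [2:1,1], [2:1,1], [2:1,2], [2:1,2], [3:1]]


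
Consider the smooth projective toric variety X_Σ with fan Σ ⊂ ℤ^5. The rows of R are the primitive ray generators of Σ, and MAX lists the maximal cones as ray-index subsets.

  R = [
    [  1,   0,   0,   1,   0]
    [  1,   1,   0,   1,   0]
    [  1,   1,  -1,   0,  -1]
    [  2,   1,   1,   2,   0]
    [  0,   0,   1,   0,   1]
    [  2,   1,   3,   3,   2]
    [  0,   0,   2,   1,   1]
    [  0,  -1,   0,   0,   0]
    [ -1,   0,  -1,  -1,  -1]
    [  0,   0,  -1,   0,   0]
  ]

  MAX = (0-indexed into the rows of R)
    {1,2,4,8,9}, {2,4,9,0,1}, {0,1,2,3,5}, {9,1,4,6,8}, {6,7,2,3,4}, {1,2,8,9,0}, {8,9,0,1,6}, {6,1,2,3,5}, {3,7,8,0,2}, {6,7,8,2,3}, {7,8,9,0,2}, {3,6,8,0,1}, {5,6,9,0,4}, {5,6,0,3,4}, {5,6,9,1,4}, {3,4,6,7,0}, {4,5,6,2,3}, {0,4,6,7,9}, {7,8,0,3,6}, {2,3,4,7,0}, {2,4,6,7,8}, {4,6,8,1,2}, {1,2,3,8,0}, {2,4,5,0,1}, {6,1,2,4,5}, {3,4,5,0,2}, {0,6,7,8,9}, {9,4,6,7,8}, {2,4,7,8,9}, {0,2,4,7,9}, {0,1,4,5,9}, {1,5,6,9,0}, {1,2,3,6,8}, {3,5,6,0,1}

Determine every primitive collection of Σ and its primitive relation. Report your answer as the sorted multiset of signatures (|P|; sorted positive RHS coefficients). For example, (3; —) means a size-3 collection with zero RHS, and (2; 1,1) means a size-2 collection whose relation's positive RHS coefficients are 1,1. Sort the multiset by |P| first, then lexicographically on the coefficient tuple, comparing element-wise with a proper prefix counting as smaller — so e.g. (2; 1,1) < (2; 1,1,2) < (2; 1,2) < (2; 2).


Primitive collections (11):

  P = {1,7}:  v_{1} + v_{7} = v_{0}  →  sig = (2; 1)
  P = {3,9}:  v_{3} + v_{9} = v_{0} + v_{1}  →  sig = (2; 1,1)
  P = {5,8}:  v_{5} + v_{8} = v_{1} + v_{6}  →  sig = (2; 1,1)
  P = {5,7}:  v_{5} + v_{7} = 2·v_{0} + v_{4} + v_{6}  →  sig = (2; 1,1,2)
  P = {0,4,8}:  v_{0} + v_{4} + v_{8} = 0  →  sig = (3; —)
  P = {0,2,6}:  v_{0} + v_{2} + v_{6} = v_{3}  →  sig = (3; 1)
  P = {2,6,9}:  v_{2} + v_{6} + v_{9} = v_{1}  →  sig = (3; 1)
  P = {1,3,4}:  v_{1} + v_{3} + v_{4} = v_{2} + v_{5}  →  sig = (3; 1,1)
  P = {3,4,8}:  v_{3} + v_{4} + v_{8} = v_{2} + v_{6}  →  sig = (3; 1,1)
  P = {2,5,9}:  v_{2} + v_{5} + v_{9} = v_{0} + 2·v_{1} + v_{4}  →  sig = (3; 1,1,2)
  P = {0,1,4,6}:  v_{0} + v_{1} + v_{4} + v_{6} = v_{5}  →  sig = (4; 1)

Hence PRS(X_Σ) =
    |P|=2: 4 collections, coeffs (1), (1,1), (1,1), (1,1,2)
    |P|=3: 6 collections, coeffs (), (1), (1), (1,1), (1,1), (1,1,2)
    |P|=4: 1 collection, coeffs (1)


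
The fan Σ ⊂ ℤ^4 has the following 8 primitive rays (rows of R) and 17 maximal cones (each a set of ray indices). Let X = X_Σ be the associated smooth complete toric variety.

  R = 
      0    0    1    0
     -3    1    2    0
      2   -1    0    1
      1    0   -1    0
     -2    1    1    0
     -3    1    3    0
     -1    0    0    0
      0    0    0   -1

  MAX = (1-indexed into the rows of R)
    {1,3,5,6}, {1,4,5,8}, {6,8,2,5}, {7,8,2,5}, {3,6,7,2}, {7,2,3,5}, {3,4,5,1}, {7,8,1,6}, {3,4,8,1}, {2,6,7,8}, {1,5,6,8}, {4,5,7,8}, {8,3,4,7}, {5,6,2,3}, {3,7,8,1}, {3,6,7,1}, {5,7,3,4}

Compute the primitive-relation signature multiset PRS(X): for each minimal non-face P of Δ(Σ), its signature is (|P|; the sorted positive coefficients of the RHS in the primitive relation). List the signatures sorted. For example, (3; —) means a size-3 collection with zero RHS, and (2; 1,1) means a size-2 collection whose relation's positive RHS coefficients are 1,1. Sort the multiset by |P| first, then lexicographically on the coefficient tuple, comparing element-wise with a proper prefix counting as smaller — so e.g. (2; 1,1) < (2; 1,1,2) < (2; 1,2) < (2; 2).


Σ has 9 primitive collections:

  {1,2}:  v_{1} + v_{2} = v_{6}  →  sig = (2; 1)
  {2,4}:  v_{2} + v_{4} = v_{5}  →  sig = (2; 1)
  {4,6}:  v_{4} + v_{6} = v_{1} + v_{5}  →  sig = (2; 1,1)
  {1,4,7}:  v_{1} + v_{4} + v_{7} = 0  →  sig = (3; —)
  {1,5,7}:  v_{1} + v_{5} + v_{7} = v_{2}  →  sig = (3; 1)
  {3,5,8}:  v_{3} + v_{5} + v_{8} = v_{1}  →  sig = (3; 1)
  {2,3,8}:  v_{2} + v_{3} + v_{8} = 2·v_{1} + v_{7}  →  sig = (3; 1,2)
  {3,6,8}:  v_{3} + v_{6} + v_{8} = 3·v_{1} + v_{7}  →  sig = (3; 1,3)
  {5,6,7}:  v_{5} + v_{6} + v_{7} = 2·v_{2}  →  sig = (3; 2)

Sorted signature multiset PRS(X):
    |P|=2: 3 collections, coeffs (1), (1), (1,1)
    |P|=3: 6 collections, coeffs (), (1), (1), (1,2), (1,3), (2)


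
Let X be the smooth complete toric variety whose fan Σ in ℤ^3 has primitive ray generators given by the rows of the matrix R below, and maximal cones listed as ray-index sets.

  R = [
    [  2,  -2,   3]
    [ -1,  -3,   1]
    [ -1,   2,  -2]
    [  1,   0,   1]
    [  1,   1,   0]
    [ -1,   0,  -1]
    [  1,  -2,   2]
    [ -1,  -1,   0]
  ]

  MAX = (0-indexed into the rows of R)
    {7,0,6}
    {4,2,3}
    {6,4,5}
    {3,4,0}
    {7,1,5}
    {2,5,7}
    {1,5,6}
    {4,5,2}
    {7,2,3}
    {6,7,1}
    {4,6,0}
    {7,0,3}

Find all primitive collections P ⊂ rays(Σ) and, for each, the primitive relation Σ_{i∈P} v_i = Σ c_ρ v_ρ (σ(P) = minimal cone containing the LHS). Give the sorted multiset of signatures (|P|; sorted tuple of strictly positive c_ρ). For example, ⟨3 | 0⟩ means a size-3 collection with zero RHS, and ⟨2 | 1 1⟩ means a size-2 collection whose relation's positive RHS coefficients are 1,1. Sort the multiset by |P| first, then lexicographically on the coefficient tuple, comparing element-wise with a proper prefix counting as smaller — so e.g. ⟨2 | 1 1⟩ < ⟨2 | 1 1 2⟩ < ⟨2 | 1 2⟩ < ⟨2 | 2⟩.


Δ(Σ) — 8 vertices, 11 min non-faces:

  • {2,6}:  v_{2} + v_{6} = 0  →  sig = ⟨2 | 0⟩
  • {3,5}:  v_{3} + v_{5} = 0  →  sig = ⟨2 | 0⟩
  • {4,7}:  v_{4} + v_{7} = 0  →  sig = ⟨2 | 0⟩
  • {0,2}:  v_{0} + v_{2} = v_{3}  →  sig = ⟨2 | 1⟩
  • {0,5}:  v_{0} + v_{5} = v_{6}  →  sig = ⟨2 | 1⟩
  • {3,6}:  v_{3} + v_{6} = v_{0}  →  sig = ⟨2 | 1⟩
  • {1,2}:  v_{1} + v_{2} = v_{5} + v_{7}  →  sig = ⟨2 | 1 1⟩
  • {1,3}:  v_{1} + v_{3} = v_{6} + v_{7}  →  sig = ⟨2 | 1 1⟩
  • {1,4}:  v_{1} + v_{4} = v_{5} + v_{6}  →  sig = ⟨2 | 1 1⟩
  • {0,1}:  v_{0} + v_{1} = 2·v_{6} + v_{7}  →  sig = ⟨2 | 1 2⟩
  • {5,6,7}:  v_{5} + v_{6} + v_{7} = v_{1}  →  sig = ⟨3 | 1⟩

Hence PRS(X_Σ) =
[⟨2 | 0⟩, ⟨2 | 0⟩, ⟨2 | 0⟩, ⟨2 | 1⟩, ⟨2 | 1⟩, ⟨2 | 1⟩, ⟨2 | 1 1⟩, ⟨2 | 1 1⟩, ⟨2 | 1 1⟩, ⟨2 | 1 2⟩, ⟨3 | 1⟩]


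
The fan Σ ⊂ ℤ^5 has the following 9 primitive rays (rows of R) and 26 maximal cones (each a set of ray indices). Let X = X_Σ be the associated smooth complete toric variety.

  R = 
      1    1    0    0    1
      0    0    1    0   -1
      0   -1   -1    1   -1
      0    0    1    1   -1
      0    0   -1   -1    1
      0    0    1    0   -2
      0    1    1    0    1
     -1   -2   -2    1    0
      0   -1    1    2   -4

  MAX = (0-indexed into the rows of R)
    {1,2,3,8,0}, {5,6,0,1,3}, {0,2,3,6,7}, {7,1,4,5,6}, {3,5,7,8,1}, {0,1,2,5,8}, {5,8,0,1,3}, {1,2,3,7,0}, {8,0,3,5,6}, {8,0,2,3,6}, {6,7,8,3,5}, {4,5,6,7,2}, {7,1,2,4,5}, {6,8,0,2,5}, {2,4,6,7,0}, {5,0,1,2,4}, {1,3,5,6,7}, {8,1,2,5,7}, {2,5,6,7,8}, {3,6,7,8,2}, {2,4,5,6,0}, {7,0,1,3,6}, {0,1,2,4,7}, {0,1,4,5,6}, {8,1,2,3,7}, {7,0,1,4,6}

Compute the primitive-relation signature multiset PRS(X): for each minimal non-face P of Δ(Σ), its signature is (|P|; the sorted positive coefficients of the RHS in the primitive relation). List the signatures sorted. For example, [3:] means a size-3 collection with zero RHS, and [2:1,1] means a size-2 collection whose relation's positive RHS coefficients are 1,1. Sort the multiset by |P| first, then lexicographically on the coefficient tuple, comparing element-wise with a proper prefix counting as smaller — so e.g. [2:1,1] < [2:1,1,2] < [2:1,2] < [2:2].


|primitive collections| = 7. Relations:

  P = {3,4}:  v_{3} + v_{4} = 0 ; sig = [2:]
  P = {4,8}:  v_{4} + v_{8} = v_{2} + v_{5} ; sig = [2:1,1]
  P = {0,5,7}:  v_{0} + v_{5} + v_{7} = v_{2} ; sig = [3:1]
  P = {1,2,6}:  v_{1} + v_{2} + v_{6} = v_{3} ; sig = [3:1]
  P = {2,3,5}:  v_{2} + v_{3} + v_{5} = v_{8} ; sig = [3:1]
  P = {0,7,8}:  v_{0} + v_{7} + v_{8} = 2·v_{2} + v_{3} ; sig = [3:1,2]
  P = {1,6,8}:  v_{1} + v_{6} + v_{8} = 2·v_{3} + v_{5} ; sig = [3:1,2]

Hence PRS(X_Σ) =
    [2:]
    [2:1,1]
    [3:1]
    [3:1]
    [3:1]
    [3:1,2]
    [3:1,2]
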